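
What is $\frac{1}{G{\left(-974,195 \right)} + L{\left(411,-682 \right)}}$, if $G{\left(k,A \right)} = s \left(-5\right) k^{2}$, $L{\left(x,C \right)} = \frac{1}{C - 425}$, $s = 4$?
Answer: $- \frac{1107}{21003686641} \approx -5.2705 \cdot 10^{-8}$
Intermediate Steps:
$L{\left(x,C \right)} = \frac{1}{-425 + C}$
$G{\left(k,A \right)} = - 20 k^{2}$ ($G{\left(k,A \right)} = 4 \left(-5\right) k^{2} = - 20 k^{2}$)
$\frac{1}{G{\left(-974,195 \right)} + L{\left(411,-682 \right)}} = \frac{1}{- 20 \left(-974\right)^{2} + \frac{1}{-425 - 682}} = \frac{1}{\left(-20\right) 948676 + \frac{1}{-1107}} = \frac{1}{-18973520 - \frac{1}{1107}} = \frac{1}{- \frac{21003686641}{1107}} = - \frac{1107}{21003686641}$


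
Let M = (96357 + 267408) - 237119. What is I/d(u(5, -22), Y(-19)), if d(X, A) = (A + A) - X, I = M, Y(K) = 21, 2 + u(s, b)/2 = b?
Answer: 63323/45 ≈ 1407.2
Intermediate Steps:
u(s, b) = -4 + 2*b
M = 126646 (M = 363765 - 237119 = 126646)
I = 126646
d(X, A) = -X + 2*A (d(X, A) = 2*A - X = -X + 2*A)
I/d(u(5, -22), Y(-19)) = 126646/(-(-4 + 2*(-22)) + 2*21) = 126646/(-(-4 - 44) + 42) = 126646/(-1*(-48) + 42) = 126646/(48 + 42) = 126646/90 = 126646*(1/90) = 63323/45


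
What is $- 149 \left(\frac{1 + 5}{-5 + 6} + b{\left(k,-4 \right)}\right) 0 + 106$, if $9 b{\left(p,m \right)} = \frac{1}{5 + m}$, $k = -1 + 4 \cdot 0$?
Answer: $106$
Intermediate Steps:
$k = -1$ ($k = -1 + 0 = -1$)
$b{\left(p,m \right)} = \frac{1}{9 \left(5 + m\right)}$
$- 149 \left(\frac{1 + 5}{-5 + 6} + b{\left(k,-4 \right)}\right) 0 + 106 = - 149 \left(\frac{1 + 5}{-5 + 6} + \frac{1}{9 \left(5 - 4\right)}\right) 0 + 106 = - 149 \left(\frac{6}{1} + \frac{1}{9 \cdot 1}\right) 0 + 106 = - 149 \left(6 \cdot 1 + \frac{1}{9} \cdot 1\right) 0 + 106 = - 149 \left(6 + \frac{1}{9}\right) 0 + 106 = - 149 \cdot \frac{55}{9} \cdot 0 + 106 = \left(-149\right) 0 + 106 = 0 + 106 = 106$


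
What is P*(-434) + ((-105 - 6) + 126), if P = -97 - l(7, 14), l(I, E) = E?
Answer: 48189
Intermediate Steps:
P = -111 (P = -97 - 1*14 = -97 - 14 = -111)
P*(-434) + ((-105 - 6) + 126) = -111*(-434) + ((-105 - 6) + 126) = 48174 + (-111 + 126) = 48174 + 15 = 48189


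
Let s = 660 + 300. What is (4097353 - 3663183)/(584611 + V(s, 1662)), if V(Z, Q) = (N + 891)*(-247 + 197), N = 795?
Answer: 434170/500311 ≈ 0.86780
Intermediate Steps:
s = 960
V(Z, Q) = -84300 (V(Z, Q) = (795 + 891)*(-247 + 197) = 1686*(-50) = -84300)
(4097353 - 3663183)/(584611 + V(s, 1662)) = (4097353 - 3663183)/(584611 - 84300) = 434170/500311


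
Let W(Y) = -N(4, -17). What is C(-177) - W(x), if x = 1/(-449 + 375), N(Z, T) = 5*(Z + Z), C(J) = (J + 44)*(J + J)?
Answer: 47122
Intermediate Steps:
C(J) = 2*J*(44 + J) (C(J) = (44 + J)*(2*J) = 2*J*(44 + J))
N(Z, T) = 10*Z (N(Z, T) = 5*(2*Z) = 10*Z)
x = -1/74 (x = 1/(-74) = -1/74 ≈ -0.013514)
W(Y) = -40 (W(Y) = -10*4 = -1*40 = -40)
C(-177) - W(x) = 2*(-177)*(44 - 177) - 1*(-40) = 2*(-177)*(-133) + 40 = 47082 + 40 = 47122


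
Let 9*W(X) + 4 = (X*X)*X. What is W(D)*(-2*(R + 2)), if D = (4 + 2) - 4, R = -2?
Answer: 0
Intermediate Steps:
D = 2 (D = 6 - 4 = 2)
W(X) = -4/9 + X**3/9 (W(X) = -4/9 + ((X*X)*X)/9 = -4/9 + (X**2*X)/9 = -4/9 + X**3/9)
W(D)*(-2*(R + 2)) = (-4/9 + (1/9)*2**3)*(-2*(-2 + 2)) = (-4/9 + (1/9)*8)*(-2*0) = (-4/9 + 8/9)*0 = (4/9)*0 = 0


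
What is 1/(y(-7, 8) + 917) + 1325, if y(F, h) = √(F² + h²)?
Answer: 1114029117/840776 - √113/840776 ≈ 1325.0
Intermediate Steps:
1/(y(-7, 8) + 917) + 1325 = 1/(√((-7)² + 8²) + 917) + 1325 = 1/(√(49 + 64) + 917) + 1325 = 1/(√113 + 917) + 1325 = 1/(917 + √113) + 1325 = 1325 + 1/(917 + √113)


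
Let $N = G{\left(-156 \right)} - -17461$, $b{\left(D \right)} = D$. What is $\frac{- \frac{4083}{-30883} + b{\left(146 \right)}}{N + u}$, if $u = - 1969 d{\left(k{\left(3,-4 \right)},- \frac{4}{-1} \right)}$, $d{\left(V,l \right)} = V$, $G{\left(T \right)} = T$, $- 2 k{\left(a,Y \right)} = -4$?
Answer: $\frac{4513001}{412813061} \approx 0.010932$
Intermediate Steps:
$k{\left(a,Y \right)} = 2$ ($k{\left(a,Y \right)} = \left(- \frac{1}{2}\right) \left(-4\right) = 2$)
$u = -3938$ ($u = \left(-1969\right) 2 = -3938$)
$N = 17305$ ($N = -156 - -17461 = -156 + 17461 = 17305$)
$\frac{- \frac{4083}{-30883} + b{\left(146 \right)}}{N + u} = \frac{- \frac{4083}{-30883} + 146}{17305 - 3938} = \frac{\left(-4083\right) \left(- \frac{1}{30883}\right) + 146}{13367} = \left(\frac{4083}{30883} + 146\right) \frac{1}{13367} = \frac{4513001}{30883} \cdot \frac{1}{13367} = \frac{4513001}{412813061}$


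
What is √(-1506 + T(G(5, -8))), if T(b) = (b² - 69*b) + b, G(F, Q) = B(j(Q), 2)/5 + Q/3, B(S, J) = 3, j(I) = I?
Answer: I*√306269/15 ≈ 36.894*I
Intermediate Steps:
G(F, Q) = ⅗ + Q/3 (G(F, Q) = 3/5 + Q/3 = 3*(⅕) + Q*(⅓) = ⅗ + Q/3)
T(b) = b² - 68*b
√(-1506 + T(G(5, -8))) = √(-1506 + (⅗ + (⅓)*(-8))*(-68 + (⅗ + (⅓)*(-8)))) = √(-1506 + (⅗ - 8/3)*(-68 + (⅗ - 8/3))) = √(-1506 - 31*(-68 - 31/15)/15) = √(-1506 - 31/15*(-1051/15)) = √(-1506 + 32581/225) = √(-306269/225) = I*√306269/15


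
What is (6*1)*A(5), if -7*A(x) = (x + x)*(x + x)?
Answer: -600/7 ≈ -85.714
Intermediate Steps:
A(x) = -4*x²/7 (A(x) = -(x + x)*(x + x)/7 = -2*x*2*x/7 = -4*x²/7)
(6*1)*A(5) = (6*1)*(-4/7*5²) = 6*(-4/7*25) = 6*(-100/7) = -600/7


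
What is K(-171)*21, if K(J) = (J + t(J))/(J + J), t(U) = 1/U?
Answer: 102347/9747 ≈ 10.500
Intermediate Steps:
K(J) = (J + 1/J)/(2*J) (K(J) = (J + 1/J)/(J + J) = (J + 1/J)/((2*J)) = (J + 1/J)*(1/(2*J)) = (J + 1/J)/(2*J))
K(-171)*21 = ((½)*(1 + (-171)²)/(-171)²)*21 = ((½)*(1/29241)*(1 + 29241))*21 = ((½)*(1/29241)*29242)*21 = (14621/29241)*21 = 102347/9747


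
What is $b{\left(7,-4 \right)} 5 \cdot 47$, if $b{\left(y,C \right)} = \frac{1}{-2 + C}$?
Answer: $- \frac{235}{6} \approx -39.167$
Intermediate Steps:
$b{\left(7,-4 \right)} 5 \cdot 47 = \frac{1}{-2 - 4} \cdot 5 \cdot 47 = \frac{1}{-6} \cdot 5 \cdot 47 = \left(- \frac{1}{6}\right) 5 \cdot 47 = \left(- \frac{5}{6}\right) 47 = - \frac{235}{6}$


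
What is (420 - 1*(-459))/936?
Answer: 293/312 ≈ 0.93910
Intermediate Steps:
(420 - 1*(-459))/936 = (420 + 459)*(1/936) = 879*(1/936) = 293/312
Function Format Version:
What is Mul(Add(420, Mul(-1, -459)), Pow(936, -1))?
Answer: Rational(293, 312) ≈ 0.93910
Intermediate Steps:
Mul(Add(420, Mul(-1, -459)), Pow(936, -1)) = Mul(Add(420, 459), Rational(1, 936)) = Mul(879, Rational(1, 936)) = Rational(293, 312)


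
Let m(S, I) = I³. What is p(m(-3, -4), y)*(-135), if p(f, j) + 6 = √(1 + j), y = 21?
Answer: 810 - 135*√22 ≈ 176.79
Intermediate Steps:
p(f, j) = -6 + √(1 + j)
p(m(-3, -4), y)*(-135) = (-6 + √(1 + 21))*(-135) = (-6 + √22)*(-135) = 810 - 135*√22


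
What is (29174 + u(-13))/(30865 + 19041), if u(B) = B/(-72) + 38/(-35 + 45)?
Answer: 10504073/17966160 ≈ 0.58466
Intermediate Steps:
u(B) = 19/5 - B/72 (u(B) = B*(-1/72) + 38/10 = -B/72 + 38*(⅒) = -B/72 + 19/5 = 19/5 - B/72)
(29174 + u(-13))/(30865 + 19041) = (29174 + (19/5 - 1/72*(-13)))/(30865 + 19041) = (29174 + (19/5 + 13/72))/49906 = (29174 + 1433/360)*(1/49906) = (10504073/360)*(1/49906) = 10504073/17966160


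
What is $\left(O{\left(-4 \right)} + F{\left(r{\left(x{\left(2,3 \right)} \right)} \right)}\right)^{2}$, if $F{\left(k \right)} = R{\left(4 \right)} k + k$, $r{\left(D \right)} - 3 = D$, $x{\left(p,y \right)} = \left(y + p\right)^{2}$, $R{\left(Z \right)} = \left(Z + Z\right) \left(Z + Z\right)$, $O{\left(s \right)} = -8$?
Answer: $3283344$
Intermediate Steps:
$R{\left(Z \right)} = 4 Z^{2}$ ($R{\left(Z \right)} = 2 Z 2 Z = 4 Z^{2}$)
$x{\left(p,y \right)} = \left(p + y\right)^{2}$
$r{\left(D \right)} = 3 + D$
$F{\left(k \right)} = 65 k$ ($F{\left(k \right)} = 4 \cdot 4^{2} k + k = 4 \cdot 16 k + k = 64 k + k = 65 k$)
$\left(O{\left(-4 \right)} + F{\left(r{\left(x{\left(2,3 \right)} \right)} \right)}\right)^{2} = \left(-8 + 65 \left(3 + \left(2 + 3\right)^{2}\right)\right)^{2} = \left(-8 + 65 \left(3 + 5^{2}\right)\right)^{2} = \left(-8 + 65 \left(3 + 25\right)\right)^{2} = \left(-8 + 65 \cdot 28\right)^{2} = \left(-8 + 1820\right)^{2} = 1812^{2} = 3283344$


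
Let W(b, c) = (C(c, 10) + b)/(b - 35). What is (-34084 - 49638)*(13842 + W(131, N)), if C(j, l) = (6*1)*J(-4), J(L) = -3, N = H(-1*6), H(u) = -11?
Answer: -55630966645/48 ≈ -1.1590e+9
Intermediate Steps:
N = -11
C(j, l) = -18 (C(j, l) = (6*1)*(-3) = 6*(-3) = -18)
W(b, c) = (-18 + b)/(-35 + b) (W(b, c) = (-18 + b)/(b - 35) = (-18 + b)/(-35 + b))
(-34084 - 49638)*(13842 + W(131, N)) = (-34084 - 49638)*(13842 + (-18 + 131)/(-35 + 131)) = -83722*(13842 + 113/96) = -83722*1328945/96 = -55630966645/48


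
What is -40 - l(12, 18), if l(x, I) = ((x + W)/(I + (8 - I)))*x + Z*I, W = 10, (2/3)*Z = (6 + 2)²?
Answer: -1801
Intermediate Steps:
Z = 96 (Z = 3*(6 + 2)²/2 = (3/2)*8² = (3/2)*64 = 96)
l(x, I) = 96*I + x*(5/4 + x/8) (l(x, I) = ((x + 10)/(I + (8 - I)))*x + 96*I = ((10 + x)/8)*x + 96*I = ((10 + x)*(⅛))*x + 96*I = (5/4 + x/8)*x + 96*I = x*(5/4 + x/8) + 96*I = 96*I + x*(5/4 + x/8))
-40 - l(12, 18) = -40 - (96*18 + (⅛)*12² + (5/4)*12) = -40 - (1728 + (⅛)*144 + 15) = -40 - (1728 + 18 + 15) = -40 - 1*1761 = -40 - 1761 = -1801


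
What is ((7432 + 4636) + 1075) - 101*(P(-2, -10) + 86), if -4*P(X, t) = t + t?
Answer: 3952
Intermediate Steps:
P(X, t) = -t/2 (P(X, t) = -(t + t)/4 = -t/2)
((7432 + 4636) + 1075) - 101*(P(-2, -10) + 86) = ((7432 + 4636) + 1075) - 101*(-½*(-10) + 86) = (12068 + 1075) - 101*(5 + 86) = 13143 - 101*91 = 13143 - 1*9191 = 13143 - 9191 = 3952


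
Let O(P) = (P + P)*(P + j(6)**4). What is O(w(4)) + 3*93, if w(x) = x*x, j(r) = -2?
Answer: 1303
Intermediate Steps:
w(x) = x**2
O(P) = 2*P*(16 + P) (O(P) = (P + P)*(P + (-2)**4) = (2*P)*(P + 16) = (2*P)*(16 + P) = 2*P*(16 + P))
O(w(4)) + 3*93 = 2*4**2*(16 + 4**2) + 3*93 = 2*16*(16 + 16) + 279 = 2*16*32 + 279 = 1024 + 279 = 1303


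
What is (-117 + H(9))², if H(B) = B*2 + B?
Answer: 8100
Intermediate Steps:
H(B) = 3*B (H(B) = 2*B + B = 3*B)
(-117 + H(9))² = (-117 + 3*9)² = (-117 + 27)² = (-90)² = 8100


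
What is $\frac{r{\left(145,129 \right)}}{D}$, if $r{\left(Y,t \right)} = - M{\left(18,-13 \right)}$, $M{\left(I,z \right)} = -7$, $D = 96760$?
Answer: $\frac{7}{96760} \approx 7.2344 \cdot 10^{-5}$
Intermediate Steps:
$r{\left(Y,t \right)} = 7$ ($r{\left(Y,t \right)} = \left(-1\right) \left(-7\right) = 7$)
$\frac{r{\left(145,129 \right)}}{D} = \frac{7}{96760}$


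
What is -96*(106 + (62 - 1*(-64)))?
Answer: -22272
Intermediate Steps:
-96*(106 + (62 - 1*(-64))) = -96*(106 + (62 + 64)) = -96*(106 + 126) = -96*232 = -22272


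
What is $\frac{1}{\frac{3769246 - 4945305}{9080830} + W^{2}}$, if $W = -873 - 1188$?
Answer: $\frac{9080830}{38572831112371} \approx 2.3542 \cdot 10^{-7}$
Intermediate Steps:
$W = -2061$ ($W = -873 - 1188 = -2061$)
$\frac{1}{\frac{3769246 - 4945305}{9080830} + W^{2}} = \frac{1}{\frac{3769246 - 4945305}{9080830} + \left(-2061\right)^{2}} = \frac{1}{\left(3769246 - 4945305\right) \frac{1}{9080830} + 4247721} = \frac{1}{\left(-1176059\right) \frac{1}{9080830} + 4247721} = \frac{1}{- \frac{1176059}{9080830} + 4247721} = \frac{1}{\frac{38572831112371}{9080830}} = \frac{9080830}{38572831112371}$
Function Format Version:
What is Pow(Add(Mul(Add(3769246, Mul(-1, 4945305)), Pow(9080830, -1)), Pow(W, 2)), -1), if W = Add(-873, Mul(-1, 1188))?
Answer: Rational(9080830, 38572831112371) ≈ 2.3542e-7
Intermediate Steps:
W = -2061 (W = Add(-873, -1188) = -2061)
Pow(Add(Mul(Add(3769246, Mul(-1, 4945305)), Pow(9080830, -1)), Pow(W, 2)), -1) = Pow(Add(Mul(Add(3769246, Mul(-1, 4945305)), Pow(9080830, -1)), Pow(-2061, 2)), -1) = Pow(Add(Mul(Add(3769246, -4945305), Rational(1, 9080830)), 4247721), -1) = Pow(Add(Mul(-1176059, Rational(1, 9080830)), 4247721), -1) = Pow(Add(Rational(-1176059, 9080830), 4247721), -1) = Pow(Rational(38572831112371, 9080830), -1) = Rational(9080830, 38572831112371)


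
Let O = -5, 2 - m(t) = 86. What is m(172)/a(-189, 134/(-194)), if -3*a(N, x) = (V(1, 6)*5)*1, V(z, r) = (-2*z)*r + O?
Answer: -252/85 ≈ -2.9647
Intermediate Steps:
m(t) = -84 (m(t) = 2 - 1*86 = 2 - 86 = -84)
V(z, r) = -5 - 2*r*z (V(z, r) = (-2*z)*r - 5 = -2*r*z - 5 = -5 - 2*r*z)
a(N, x) = 85/3 (a(N, x) = -(-5 - 2*6*1)*5/3 = -(-5 - 12)*5/3 = -(-17*5)/3 = -(-85)/3 = -⅓*(-85) = 85/3)
m(172)/a(-189, 134/(-194)) = -84/85/3 = -84*3/85 = -252/85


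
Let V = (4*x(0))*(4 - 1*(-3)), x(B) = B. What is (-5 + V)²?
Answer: 25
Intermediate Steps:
V = 0 (V = (4*0)*(4 - 1*(-3)) = 0*(4 + 3) = 0*7 = 0)
(-5 + V)² = (-5 + 0)² = (-5)² = 25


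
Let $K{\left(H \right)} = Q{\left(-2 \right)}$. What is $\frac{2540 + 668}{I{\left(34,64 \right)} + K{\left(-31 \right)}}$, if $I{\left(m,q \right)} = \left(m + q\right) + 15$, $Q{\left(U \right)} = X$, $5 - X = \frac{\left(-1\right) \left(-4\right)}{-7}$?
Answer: $\frac{11228}{415} \approx 27.055$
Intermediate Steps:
$X = \frac{39}{7}$ ($X = 5 - \frac{\left(-1\right) \left(-4\right)}{-7} = 5 - 4 \left(- \frac{1}{7}\right) = 5 - - \frac{4}{7} = 5 + \frac{4}{7} = \frac{39}{7} \approx 5.5714$)
$Q{\left(U \right)} = \frac{39}{7}$
$I{\left(m,q \right)} = 15 + m + q$
$K{\left(H \right)} = \frac{39}{7}$
$\frac{2540 + 668}{I{\left(34,64 \right)} + K{\left(-31 \right)}} = \frac{2540 + 668}{\left(15 + 34 + 64\right) + \frac{39}{7}} = \frac{3208}{113 + \frac{39}{7}} = \frac{3208}{\frac{830}{7}} = 3208 \cdot \frac{7}{830} = \frac{11228}{415}$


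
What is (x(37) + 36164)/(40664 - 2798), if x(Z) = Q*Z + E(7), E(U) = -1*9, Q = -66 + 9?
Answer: 17023/18933 ≈ 0.89912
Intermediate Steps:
Q = -57
E(U) = -9
x(Z) = -9 - 57*Z (x(Z) = -57*Z - 9 = -9 - 57*Z)
(x(37) + 36164)/(40664 - 2798) = ((-9 - 57*37) + 36164)/(40664 - 2798) = ((-9 - 2109) + 36164)/37866 = (-2118 + 36164)*(1/37866) = 34046*(1/37866) = 17023/18933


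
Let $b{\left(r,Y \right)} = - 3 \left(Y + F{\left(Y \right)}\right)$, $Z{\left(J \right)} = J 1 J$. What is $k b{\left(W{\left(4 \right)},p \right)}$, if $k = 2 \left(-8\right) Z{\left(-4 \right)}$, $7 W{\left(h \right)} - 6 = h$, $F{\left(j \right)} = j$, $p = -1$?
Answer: $-1536$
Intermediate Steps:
$W{\left(h \right)} = \frac{6}{7} + \frac{h}{7}$
$Z{\left(J \right)} = J^{2}$ ($Z{\left(J \right)} = J J = J^{2}$)
$b{\left(r,Y \right)} = - 6 Y$ ($b{\left(r,Y \right)} = - 3 \left(Y + Y\right) = - 3 \cdot 2 Y = - 6 Y$)
$k = -256$ ($k = 2 \left(-8\right) \left(-4\right)^{2} = \left(-16\right) 16 = -256$)
$k b{\left(W{\left(4 \right)},p \right)} = - 256 \left(\left(-6\right) \left(-1\right)\right) = \left(-256\right) 6 = -1536$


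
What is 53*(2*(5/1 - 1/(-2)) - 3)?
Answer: 424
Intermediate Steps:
53*(2*(5/1 - 1/(-2)) - 3) = 53*(2*(5*1 - 1*(-½)) - 3) = 53*(2*(5 + ½) - 3) = 53*(2*(11/2) - 3) = 53*(11 - 3) = 53*8 = 424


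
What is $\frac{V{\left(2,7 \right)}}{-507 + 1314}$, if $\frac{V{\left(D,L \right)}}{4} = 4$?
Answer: $\frac{16}{807} \approx 0.019827$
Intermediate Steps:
$V{\left(D,L \right)} = 16$ ($V{\left(D,L \right)} = 4 \cdot 4 = 16$)
$\frac{V{\left(2,7 \right)}}{-507 + 1314} = \frac{16}{-507 + 1314} = \frac{16}{807}$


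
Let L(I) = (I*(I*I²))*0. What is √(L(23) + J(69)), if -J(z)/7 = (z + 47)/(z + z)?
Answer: I*√28014/69 ≈ 2.4257*I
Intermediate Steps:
J(z) = -7*(47 + z)/(2*z) (J(z) = -7*(z + 47)/(z + z) = -7*(47 + z)/(2*z))
L(I) = 0 (L(I) = (I*I³)*0 = I⁴*0 = 0)
√(L(23) + J(69)) = √(0 + (7/2)*(-47 - 1*69)/69) = √(0 + (7/2)*(1/69)*(-47 - 69)) = √(0 + (7/2)*(1/69)*(-116)) = √(0 - 406/69) = √(-406/69) = I*√28014/69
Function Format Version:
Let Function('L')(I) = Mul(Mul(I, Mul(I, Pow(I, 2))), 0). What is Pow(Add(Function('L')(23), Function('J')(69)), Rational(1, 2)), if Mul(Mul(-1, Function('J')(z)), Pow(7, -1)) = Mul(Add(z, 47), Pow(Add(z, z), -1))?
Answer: Mul(Rational(1, 69), I, Pow(28014, Rational(1, 2))) ≈ Mul(2.4257, I)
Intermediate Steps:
Function('J')(z) = Mul(Rational(-7, 2), Pow(z, -1), Add(47, z)) (Function('J')(z) = Mul(-7, Mul(Add(z, 47), Pow(Add(z, z), -1))) = Mul(-7, Mul(Add(47, z), Pow(Mul(2, z), -1))) = Mul(-7, Mul(Add(47, z), Mul(Rational(1, 2), Pow(z, -1)))) = Mul(-7, Mul(Rational(1, 2), Pow(z, -1), Add(47, z))) = Mul(Rational(-7, 2), Pow(z, -1), Add(47, z)))
Function('L')(I) = 0 (Function('L')(I) = Mul(Mul(I, Pow(I, 3)), 0) = Mul(Pow(I, 4), 0) = 0)
Pow(Add(Function('L')(23), Function('J')(69)), Rational(1, 2)) = Pow(Add(0, Mul(Rational(7, 2), Pow(69, -1), Add(-47, Mul(-1, 69)))), Rational(1, 2)) = Pow(Add(0, Mul(Rational(7, 2), Rational(1, 69), Add(-47, -69))), Rational(1, 2)) = Pow(Add(0, Mul(Rational(7, 2), Rational(1, 69), -116)), Rational(1, 2)) = Pow(Add(0, Rational(-406, 69)), Rational(1, 2)) = Pow(Rational(-406, 69), Rational(1, 2)) = Mul(Rational(1, 69), I, Pow(28014, Rational(1, 2)))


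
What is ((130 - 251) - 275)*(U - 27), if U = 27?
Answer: 0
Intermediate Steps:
((130 - 251) - 275)*(U - 27) = ((130 - 251) - 275)*(27 - 27) = (-121 - 275)*0 = -396*0 = 0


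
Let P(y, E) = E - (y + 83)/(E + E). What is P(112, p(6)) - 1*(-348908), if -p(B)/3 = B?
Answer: 4186745/12 ≈ 3.4890e+5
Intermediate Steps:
p(B) = -3*B
P(y, E) = E - (83 + y)/(2*E)
P(112, p(6)) - 1*(-348908) = (-83 - 1*112 + 2*(-3*6)²)/(2*((-3*6))) - 1*(-348908) = (½)*(-83 - 112 + 2*(-18)²)/(-18) + 348908 = (½)*(-1/18)*(-83 - 112 + 2*324) + 348908 = (½)*(-1/18)*(-83 - 112 + 648) + 348908 = (½)*(-1/18)*453 + 348908 = -151/12 + 348908 = 4186745/12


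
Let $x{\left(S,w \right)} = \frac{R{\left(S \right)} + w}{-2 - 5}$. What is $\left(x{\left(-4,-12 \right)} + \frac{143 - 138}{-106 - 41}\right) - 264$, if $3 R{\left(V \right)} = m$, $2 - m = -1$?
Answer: $- \frac{38582}{147} \approx -262.46$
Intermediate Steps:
$m = 3$ ($m = 2 - -1 = 2 + 1 = 3$)
$R{\left(V \right)} = 1$ ($R{\left(V \right)} = \frac{1}{3} \cdot 3 = 1$)
$x{\left(S,w \right)} = - \frac{1}{7} - \frac{w}{7}$ ($x{\left(S,w \right)} = \frac{1 + w}{-2 - 5} = \frac{1 + w}{-7} = \left(1 + w\right) \left(- \frac{1}{7}\right) = - \frac{1}{7} - \frac{w}{7}$)
$\left(x{\left(-4,-12 \right)} + \frac{143 - 138}{-106 - 41}\right) - 264 = \left(\left(- \frac{1}{7} - - \frac{12}{7}\right) + \frac{143 - 138}{-106 - 41}\right) - 264 = \left(\left(- \frac{1}{7} + \frac{12}{7}\right) + \frac{5}{-147}\right) - 264 = \left(\frac{11}{7} + 5 \left(- \frac{1}{147}\right)\right) - 264 = \left(\frac{11}{7} - \frac{5}{147}\right) - 264 = \frac{226}{147} - 264 = - \frac{38582}{147}$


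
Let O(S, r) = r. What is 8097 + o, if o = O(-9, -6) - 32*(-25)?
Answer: 8891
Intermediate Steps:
o = 794 (o = -6 - 32*(-25) = -6 + 800 = 794)
8097 + o = 8097 + 794 = 8891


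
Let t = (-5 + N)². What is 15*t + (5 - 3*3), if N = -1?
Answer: 536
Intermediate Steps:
t = 36 (t = (-5 - 1)² = (-6)² = 36)
15*t + (5 - 3*3) = 15*36 + (5 - 3*3) = 540 + (5 - 9) = 540 - 4 = 536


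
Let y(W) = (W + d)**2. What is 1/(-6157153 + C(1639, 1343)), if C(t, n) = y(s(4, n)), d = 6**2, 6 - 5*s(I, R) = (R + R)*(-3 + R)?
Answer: 25/12953035766091 ≈ 1.9300e-12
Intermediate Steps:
s(I, R) = 6/5 - 2*R*(-3 + R)/5 (s(I, R) = 6/5 - (R + R)*(-3 + R)/5 = 6/5 - 2*R*(-3 + R)/5)
d = 36
y(W) = (36 + W)**2 (y(W) = (W + 36)**2 = (36 + W)**2)
C(t, n) = (186/5 - 2*n**2/5 + 6*n/5)**2 (C(t, n) = (36 + (6/5 - 2*n**2/5 + 6*n/5))**2 = (186/5 - 2*n**2/5 + 6*n/5)**2)
1/(-6157153 + C(1639, 1343)) = 1/(-6157153 + 4*(93 - 1*1343**2 + 3*1343)**2/25) = 1/(-6157153 + 4*(93 - 1*1803649 + 4029)**2/25) = 1/(-6157153 + 4*(93 - 1803649 + 4029)**2/25) = 1/(-6157153 + (4/25)*(-1799527)**2) = 1/(-6157153 + (4/25)*3238297423729) = 1/(-6157153 + 12953189694916/25) = 1/(12953035766091/25) = 25/12953035766091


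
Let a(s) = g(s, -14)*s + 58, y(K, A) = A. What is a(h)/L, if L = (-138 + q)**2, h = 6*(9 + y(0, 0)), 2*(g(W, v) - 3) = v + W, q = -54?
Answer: 325/9216 ≈ 0.035265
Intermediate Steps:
g(W, v) = 3 + W/2 + v/2 (g(W, v) = 3 + (v + W)/2 = 3 + (W + v)/2 = 3 + (W/2 + v/2) = 3 + W/2 + v/2)
h = 54 (h = 6*(9 + 0) = 6*9 = 54)
a(s) = 58 + s*(-4 + s/2) (a(s) = (3 + s/2 + (1/2)*(-14))*s + 58 = (3 + s/2 - 7)*s + 58 = (-4 + s/2)*s + 58 = s*(-4 + s/2) + 58 = 58 + s*(-4 + s/2))
L = 36864 (L = (-138 - 54)**2 = (-192)**2 = 36864)
a(h)/L = (58 + (1/2)*54*(-8 + 54))/36864 = (58 + (1/2)*54*46)*(1/36864) = (58 + 1242)*(1/36864) = 1300*(1/36864) = 325/9216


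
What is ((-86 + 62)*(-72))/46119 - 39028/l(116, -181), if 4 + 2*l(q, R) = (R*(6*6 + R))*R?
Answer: 3936155912/73027115177 ≈ 0.053900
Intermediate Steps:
l(q, R) = -2 + R²*(36 + R)/2 (l(q, R) = -2 + ((R*(6*6 + R))*R)/2 = -2 + ((R*(36 + R))*R)/2 = -2 + (R²*(36 + R))/2 = -2 + R²*(36 + R)/2)
((-86 + 62)*(-72))/46119 - 39028/l(116, -181) = ((-86 + 62)*(-72))/46119 - 39028/(-2 + (½)*(-181)³ + 18*(-181)²) = -24*(-72)*(1/46119) - 39028/(-2 + (½)*(-5929741) + 18*32761) = 1728*(1/46119) - 39028/(-2 - 5929741/2 + 589698) = 576/15373 - 39028/(-4750349/2) = 576/15373 - 39028*(-2/4750349) = 576/15373 + 78056/4750349 = 3936155912/73027115177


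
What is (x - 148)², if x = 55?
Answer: 8649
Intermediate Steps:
(x - 148)² = (55 - 148)² = (-93)² = 8649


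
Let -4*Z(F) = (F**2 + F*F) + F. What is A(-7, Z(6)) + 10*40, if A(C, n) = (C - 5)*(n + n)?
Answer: 868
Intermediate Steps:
Z(F) = -F**2/2 - F/4 (Z(F) = -((F**2 + F*F) + F)/4 = -((F**2 + F**2) + F)/4 = -(2*F**2 + F)/4 = -(F + 2*F**2)/4 = -F**2/2 - F/4)
A(C, n) = 2*n*(-5 + C) (A(C, n) = (-5 + C)*(2*n) = 2*n*(-5 + C))
A(-7, Z(6)) + 10*40 = 2*(-1/4*6*(1 + 2*6))*(-5 - 7) + 10*40 = 2*(-1/4*6*(1 + 12))*(-12) + 400 = 2*(-1/4*6*13)*(-12) + 400 = 2*(-39/2)*(-12) + 400 = 468 + 400 = 868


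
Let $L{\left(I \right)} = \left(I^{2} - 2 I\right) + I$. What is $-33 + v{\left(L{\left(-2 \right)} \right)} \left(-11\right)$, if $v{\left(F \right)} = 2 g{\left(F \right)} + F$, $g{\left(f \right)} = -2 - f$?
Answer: $77$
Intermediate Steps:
$L{\left(I \right)} = I^{2} - I$
$v{\left(F \right)} = -4 - F$ ($v{\left(F \right)} = 2 \left(-2 - F\right) + F = \left(-4 - 2 F\right) + F = -4 - F$)
$-33 + v{\left(L{\left(-2 \right)} \right)} \left(-11\right) = -33 + \left(-4 - - 2 \left(-1 - 2\right)\right) \left(-11\right) = -33 + \left(-4 - \left(-2\right) \left(-3\right)\right) \left(-11\right) = -33 + \left(-4 - 6\right) \left(-11\right) = -33 - -110 = -33 + 110 = 77$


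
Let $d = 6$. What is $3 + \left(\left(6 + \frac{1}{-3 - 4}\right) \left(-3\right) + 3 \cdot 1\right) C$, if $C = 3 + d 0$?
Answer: $- \frac{285}{7} \approx -40.714$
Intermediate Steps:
$C = 3$ ($C = 3 + 6 \cdot 0 = 3 + 0 = 3$)
$3 + \left(\left(6 + \frac{1}{-3 - 4}\right) \left(-3\right) + 3 \cdot 1\right) C = 3 + \left(\left(6 + \frac{1}{-3 - 4}\right) \left(-3\right) + 3 \cdot 1\right) 3 = 3 + \left(\left(6 + \frac{1}{-7}\right) \left(-3\right) + 3\right) 3 = 3 + \left(\left(6 - \frac{1}{7}\right) \left(-3\right) + 3\right) 3 = 3 + \left(\frac{41}{7} \left(-3\right) + 3\right) 3 = 3 + \left(- \frac{123}{7} + 3\right) 3 = 3 - \frac{306}{7} = - \frac{285}{7}$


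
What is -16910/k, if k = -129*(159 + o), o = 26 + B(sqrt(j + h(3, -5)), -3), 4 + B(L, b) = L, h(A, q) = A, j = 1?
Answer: 16910/23607 ≈ 0.71631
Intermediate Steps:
B(L, b) = -4 + L
o = 24 (o = 26 + (-4 + sqrt(1 + 3)) = 26 + (-4 + sqrt(4)) = 26 + (-4 + 2) = 26 - 2 = 24)
k = -23607 (k = -129*(159 + 24) = -129*183 = -23607)
-16910/k = -16910/(-23607) = -16910*(-1/23607) = 16910/23607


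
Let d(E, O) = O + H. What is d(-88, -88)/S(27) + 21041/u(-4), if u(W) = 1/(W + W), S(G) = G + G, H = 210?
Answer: -4544795/27 ≈ -1.6833e+5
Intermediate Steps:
S(G) = 2*G
d(E, O) = 210 + O (d(E, O) = O + 210 = 210 + O)
u(W) = 1/(2*W)
d(-88, -88)/S(27) + 21041/u(-4) = (210 - 88)/((2*27)) + 21041/(((½)/(-4))) = 122/54 + 21041/(((½)*(-¼))) = 122*(1/54) + 21041/(-⅛) = 61/27 + 21041*(-8) = 61/27 - 168328 = -4544795/27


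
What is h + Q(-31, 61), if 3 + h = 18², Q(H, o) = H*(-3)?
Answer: 414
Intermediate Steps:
Q(H, o) = -3*H
h = 321 (h = -3 + 18² = -3 + 324 = 321)
h + Q(-31, 61) = 321 - 3*(-31) = 321 + 93 = 414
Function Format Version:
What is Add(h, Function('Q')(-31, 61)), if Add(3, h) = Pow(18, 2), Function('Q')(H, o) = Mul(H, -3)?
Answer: 414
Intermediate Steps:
Function('Q')(H, o) = Mul(-3, H)
h = 321 (h = Add(-3, Pow(18, 2)) = Add(-3, 324) = 321)
Add(h, Function('Q')(-31, 61)) = Add(321, Mul(-3, -31)) = Add(321, 93) = 414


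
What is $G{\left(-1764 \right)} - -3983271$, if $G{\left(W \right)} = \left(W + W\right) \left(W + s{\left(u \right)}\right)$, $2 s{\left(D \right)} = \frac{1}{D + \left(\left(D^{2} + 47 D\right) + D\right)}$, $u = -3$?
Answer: $\frac{234753543}{23} \approx 1.0207 \cdot 10^{7}$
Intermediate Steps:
$s{\left(D \right)} = \frac{1}{2 \left(D^{2} + 49 D\right)}$ ($s{\left(D \right)} = \frac{1}{2 \left(D + \left(\left(D^{2} + 47 D\right) + D\right)\right)} = \frac{1}{2 \left(D + \left(D^{2} + 48 D\right)\right)} = \frac{1}{2 \left(D^{2} + 49 D\right)}$)
$G{\left(W \right)} = 2 W \left(- \frac{1}{276} + W\right)$ ($G{\left(W \right)} = \left(W + W\right) \left(W + \frac{1}{2 \left(-3\right) \left(49 - 3\right)}\right) = 2 W \left(W + \frac{1}{2} \left(- \frac{1}{3}\right) \frac{1}{46}\right) = 2 W \left(W - \frac{1}{276}\right) = 2 W \left(- \frac{1}{276} + W\right)$)
$G{\left(-1764 \right)} - -3983271 = \frac{1}{138} \left(-1764\right) \left(-1 + 276 \left(-1764\right)\right) - -3983271 = \frac{1}{138} \left(-1764\right) \left(-1 - 486864\right) + 3983271 = \frac{1}{138} \left(-1764\right) \left(-486865\right) + 3983271 = \frac{143138310}{23} + 3983271 = \frac{234753543}{23}$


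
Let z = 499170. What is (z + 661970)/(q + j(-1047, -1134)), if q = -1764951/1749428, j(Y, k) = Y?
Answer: -2031330827920/1833416067 ≈ -1107.9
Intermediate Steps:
q = -1764951/1749428 (q = -1764951*1/1749428 = -1764951/1749428 ≈ -1.0089)
(z + 661970)/(q + j(-1047, -1134)) = (499170 + 661970)/(-1764951/1749428 - 1047) = 1161140/(-1833416067/1749428) = 1161140*(-1749428/1833416067) = -2031330827920/1833416067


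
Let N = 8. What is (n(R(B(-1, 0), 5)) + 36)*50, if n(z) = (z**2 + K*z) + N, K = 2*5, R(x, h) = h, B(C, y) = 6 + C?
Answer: 5950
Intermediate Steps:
K = 10
n(z) = 8 + z**2 + 10*z (n(z) = (z**2 + 10*z) + 8 = 8 + z**2 + 10*z)
(n(R(B(-1, 0), 5)) + 36)*50 = ((8 + 5**2 + 10*5) + 36)*50 = ((8 + 25 + 50) + 36)*50 = (83 + 36)*50 = 119*50 = 5950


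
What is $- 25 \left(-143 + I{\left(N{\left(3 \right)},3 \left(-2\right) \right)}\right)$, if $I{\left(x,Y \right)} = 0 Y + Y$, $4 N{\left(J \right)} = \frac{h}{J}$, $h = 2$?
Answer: $3725$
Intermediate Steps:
$N{\left(J \right)} = \frac{1}{2 J}$ ($N{\left(J \right)} = \frac{2 \frac{1}{J}}{4} = \frac{1}{2 J}$)
$I{\left(x,Y \right)} = Y$ ($I{\left(x,Y \right)} = 0 + Y = Y$)
$- 25 \left(-143 + I{\left(N{\left(3 \right)},3 \left(-2\right) \right)}\right) = - 25 \left(-143 + 3 \left(-2\right)\right) = - 25 \left(-143 - 6\right) = \left(-25\right) \left(-149\right) = 3725$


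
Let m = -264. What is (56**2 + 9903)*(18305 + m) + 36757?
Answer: 235273356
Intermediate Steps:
(56**2 + 9903)*(18305 + m) + 36757 = (56**2 + 9903)*(18305 - 264) + 36757 = (3136 + 9903)*18041 + 36757 = 13039*18041 + 36757 = 235236599 + 36757 = 235273356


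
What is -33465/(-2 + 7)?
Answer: -6693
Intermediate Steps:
-33465/(-2 + 7) = -33465/5 = -33465*⅕ = -6693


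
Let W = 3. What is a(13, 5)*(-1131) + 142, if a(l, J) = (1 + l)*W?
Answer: -47360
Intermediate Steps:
a(l, J) = 3 + 3*l (a(l, J) = (1 + l)*3 = 3 + 3*l)
a(13, 5)*(-1131) + 142 = (3 + 3*13)*(-1131) + 142 = (3 + 39)*(-1131) + 142 = 42*(-1131) + 142 = -47502 + 142 = -47360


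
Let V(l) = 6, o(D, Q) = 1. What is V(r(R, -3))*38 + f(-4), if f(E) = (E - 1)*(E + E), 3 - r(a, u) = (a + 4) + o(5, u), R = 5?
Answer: 268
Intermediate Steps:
r(a, u) = -2 - a (r(a, u) = 3 - ((a + 4) + 1) = 3 - ((4 + a) + 1) = 3 - (5 + a) = 3 + (-5 - a) = -2 - a)
f(E) = 2*E*(-1 + E) (f(E) = (-1 + E)*(2*E) = 2*E*(-1 + E))
V(r(R, -3))*38 + f(-4) = 6*38 + 2*(-4)*(-1 - 4) = 228 + 2*(-4)*(-5) = 228 + 40 = 268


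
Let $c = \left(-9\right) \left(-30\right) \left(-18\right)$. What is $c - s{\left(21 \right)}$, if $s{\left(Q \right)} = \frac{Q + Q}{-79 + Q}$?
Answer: $- \frac{140919}{29} \approx -4859.3$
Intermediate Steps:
$s{\left(Q \right)} = \frac{2 Q}{-79 + Q}$
$c = -4860$ ($c = 270 \left(-18\right) = -4860$)
$c - s{\left(21 \right)} = -4860 - 2 \cdot 21 \frac{1}{-79 + 21} = -4860 - 2 \cdot 21 \frac{1}{-58} = -4860 - 2 \cdot 21 \left(- \frac{1}{58}\right) = -4860 - - \frac{21}{29} = -4860 + \frac{21}{29} = - \frac{140919}{29}$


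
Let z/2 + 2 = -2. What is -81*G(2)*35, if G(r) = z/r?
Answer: 11340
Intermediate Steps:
z = -8 (z = -4 + 2*(-2) = -4 - 4 = -8)
G(r) = -8/r
-81*G(2)*35 = -(-648)/2*35 = -81*(-4)*35 = 324*35 = 11340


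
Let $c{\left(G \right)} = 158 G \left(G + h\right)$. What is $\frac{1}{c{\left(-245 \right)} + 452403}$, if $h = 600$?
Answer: $- \frac{1}{13289647} \approx -7.5247 \cdot 10^{-8}$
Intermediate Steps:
$c{\left(G \right)} = 158 G \left(600 + G\right)$ ($c{\left(G \right)} = 158 G \left(G + 600\right) = 158 G \left(600 + G\right)$)
$\frac{1}{c{\left(-245 \right)} + 452403} = \frac{1}{158 \left(-245\right) \left(600 - 245\right) + 452403} = \frac{1}{158 \left(-245\right) 355 + 452403} = \frac{1}{-13742050 + 452403} = \frac{1}{-13289647} = - \frac{1}{13289647}$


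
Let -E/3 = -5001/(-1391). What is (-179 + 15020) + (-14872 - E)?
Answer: -28118/1391 ≈ -20.214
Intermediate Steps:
E = -15003/1391 (E = -(-15003)/(-1391) = -(-15003)*(-1)/1391 = -3*5001/1391 = -15003/1391 ≈ -10.786)
(-179 + 15020) + (-14872 - E) = (-179 + 15020) + (-14872 - 1*(-15003/1391)) = 14841 + (-14872 + 15003/1391) = 14841 - 20671949/1391 = -28118/1391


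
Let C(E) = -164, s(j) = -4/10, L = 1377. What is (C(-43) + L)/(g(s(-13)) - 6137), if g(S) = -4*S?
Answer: -6065/30677 ≈ -0.19771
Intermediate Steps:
s(j) = -⅖ (s(j) = -4*⅒ = -⅖)
(C(-43) + L)/(g(s(-13)) - 6137) = (-164 + 1377)/(-4*(-⅖) - 6137) = 1213/(8/5 - 6137) = 1213/(-30677/5) = 1213*(-5/30677) = -6065/30677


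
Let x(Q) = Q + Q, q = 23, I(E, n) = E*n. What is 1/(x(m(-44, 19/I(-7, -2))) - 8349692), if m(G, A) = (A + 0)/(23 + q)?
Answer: -322/2688600805 ≈ -1.1976e-7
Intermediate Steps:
m(G, A) = A/46 (m(G, A) = (A + 0)/(23 + 23) = A/46)
x(Q) = 2*Q
1/(x(m(-44, 19/I(-7, -2))) - 8349692) = 1/(2*((19/((-7*(-2))))/46) - 8349692) = 1/(2*((19/14)/46) - 8349692) = 1/(2*((19*(1/14))/46) - 8349692) = 1/(2*((1/46)*(19/14)) - 8349692) = 1/(2*(19/644) - 8349692) = 1/(19/322 - 8349692) = 1/(-2688600805/322) = -322/2688600805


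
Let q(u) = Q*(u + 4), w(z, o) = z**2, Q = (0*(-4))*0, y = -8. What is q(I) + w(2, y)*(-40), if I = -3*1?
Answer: -160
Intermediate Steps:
I = -3
Q = 0 (Q = 0*0 = 0)
q(u) = 0 (q(u) = 0*(u + 4) = 0*(4 + u) = 0)
q(I) + w(2, y)*(-40) = 0 + 2**2*(-40) = 0 + 4*(-40) = 0 - 160 = -160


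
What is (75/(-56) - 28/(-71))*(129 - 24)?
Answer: -56355/568 ≈ -99.217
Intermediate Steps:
(75/(-56) - 28/(-71))*(129 - 24) = (75*(-1/56) - 28*(-1/71))*105 = (-75/56 + 28/71)*105 = -3757/3976*105 = -56355/568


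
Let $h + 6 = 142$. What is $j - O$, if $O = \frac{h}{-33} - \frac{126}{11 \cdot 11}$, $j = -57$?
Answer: $- \frac{18817}{363} \approx -51.837$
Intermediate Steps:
$h = 136$ ($h = -6 + 142 = 136$)
$O = - \frac{1874}{363}$ ($O = \frac{136}{-33} - \frac{126}{11 \cdot 11} = 136 \left(- \frac{1}{33}\right) - \frac{126}{121} = - \frac{136}{33} - \frac{126}{121} = - \frac{1874}{363} \approx -5.1625$)
$j - O = -57 - - \frac{1874}{363} = -57 + \frac{1874}{363} = - \frac{18817}{363}$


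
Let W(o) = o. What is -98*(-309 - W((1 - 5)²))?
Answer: 31850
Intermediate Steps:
-98*(-309 - W((1 - 5)²)) = -98*(-309 - (1 - 5)²) = -98*(-309 - 1*(-4)²) = -98*(-309 - 1*16) = -98*(-309 - 16) = -98*(-325) = 31850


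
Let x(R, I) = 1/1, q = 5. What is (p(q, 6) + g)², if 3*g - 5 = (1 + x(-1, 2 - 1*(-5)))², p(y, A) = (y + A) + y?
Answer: 361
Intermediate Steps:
x(R, I) = 1
p(y, A) = A + 2*y (p(y, A) = (A + y) + y = A + 2*y)
g = 3 (g = 5/3 + (1 + 1)²/3 = 5/3 + (⅓)*2² = 5/3 + (⅓)*4 = 5/3 + 4/3 = 3)
(p(q, 6) + g)² = ((6 + 2*5) + 3)² = ((6 + 10) + 3)² = (16 + 3)² = 19² = 361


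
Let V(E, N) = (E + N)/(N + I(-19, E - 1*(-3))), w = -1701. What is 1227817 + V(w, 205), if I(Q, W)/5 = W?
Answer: 10172465341/8285 ≈ 1.2278e+6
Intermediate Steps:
I(Q, W) = 5*W
V(E, N) = (E + N)/(15 + N + 5*E) (V(E, N) = (E + N)/(N + 5*(E - 1*(-3))) = (E + N)/(N + 5*(E + 3)) = (E + N)/(N + 5*(3 + E)) = (E + N)/(N + (15 + 5*E)) = (E + N)/(15 + N + 5*E))
1227817 + V(w, 205) = 1227817 + (-1701 + 205)/(15 + 205 + 5*(-1701)) = 1227817 - 1496/(15 + 205 - 8505) = 1227817 - 1496/(-8285) = 1227817 - 1/8285*(-1496) = 1227817 + 1496/8285 = 10172465341/8285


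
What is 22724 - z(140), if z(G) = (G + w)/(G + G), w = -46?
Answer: 3181313/140 ≈ 22724.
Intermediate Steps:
z(G) = (-46 + G)/(2*G) (z(G) = (G - 46)/(G + G) = (-46 + G)/((2*G)) = (-46 + G)*(1/(2*G)) = (-46 + G)/(2*G))
22724 - z(140) = 22724 - (-46 + 140)/(2*140) = 22724 - 94/(2*140) = 22724 - 1*47/140 = 22724 - 47/140 = 3181313/140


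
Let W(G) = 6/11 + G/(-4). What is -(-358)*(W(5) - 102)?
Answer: -808901/22 ≈ -36768.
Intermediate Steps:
W(G) = 6/11 - G/4 (W(G) = 6*(1/11) + G*(-1/4) = 6/11 - G/4)
-(-358)*(W(5) - 102) = -(-358)*((6/11 - 1/4*5) - 102) = -(-358)*((6/11 - 5/4) - 102) = -(-358)*(-31/44 - 102) = -(-358)*(-4519)/44 = -1*808901/22 = -808901/22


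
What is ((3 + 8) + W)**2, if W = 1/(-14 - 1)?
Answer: 26896/225 ≈ 119.54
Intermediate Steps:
W = -1/15 (W = 1/(-15) = -1/15 ≈ -0.066667)
((3 + 8) + W)**2 = ((3 + 8) - 1/15)**2 = (11 - 1/15)**2 = (164/15)**2 = 26896/225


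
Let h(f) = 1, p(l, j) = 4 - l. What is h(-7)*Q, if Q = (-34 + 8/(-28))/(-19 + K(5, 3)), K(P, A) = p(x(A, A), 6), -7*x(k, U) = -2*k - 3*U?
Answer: 2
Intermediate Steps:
x(k, U) = 2*k/7 + 3*U/7 (x(k, U) = -(-2*k - 3*U)/7 = -(-3*U - 2*k)/7 = 2*k/7 + 3*U/7)
K(P, A) = 4 - 5*A/7 (K(P, A) = 4 - (2*A/7 + 3*A/7) = 4 - 5*A/7)
Q = 2 (Q = (-34 + 8/(-28))/(-19 + (4 - 5/7*3)) = (-34 + 8*(-1/28))/(-19 + (4 - 15/7)) = (-34 - 2/7)/(-19 + 13/7) = -240/(7*(-120/7)) = -240/7*(-7/120) = 2)
h(-7)*Q = 1*2 = 2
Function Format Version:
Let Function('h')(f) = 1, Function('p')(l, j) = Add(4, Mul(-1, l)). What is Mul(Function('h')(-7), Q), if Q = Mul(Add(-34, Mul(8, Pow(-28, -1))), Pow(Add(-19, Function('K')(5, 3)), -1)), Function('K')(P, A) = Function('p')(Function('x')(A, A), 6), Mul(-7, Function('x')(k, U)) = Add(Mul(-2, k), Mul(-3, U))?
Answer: 2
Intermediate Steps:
Function('x')(k, U) = Add(Mul(Rational(2, 7), k), Mul(Rational(3, 7), U)) (Function('x')(k, U) = Mul(Rational(-1, 7), Add(Mul(-2, k), Mul(-3, U))) = Mul(Rational(-1, 7), Add(Mul(-3, U), Mul(-2, k))) = Add(Mul(Rational(2, 7), k), Mul(Rational(3, 7), U)))
Function('K')(P, A) = Add(4, Mul(Rational(-5, 7), A)) (Function('K')(P, A) = Add(4, Mul(-1, Add(Mul(Rational(2, 7), A), Mul(Rational(3, 7), A)))) = Add(4, Mul(-1, Mul(Rational(5, 7), A))) = Add(4, Mul(Rational(-5, 7), A)))
Q = 2 (Q = Mul(Add(-34, Mul(8, Pow(-28, -1))), Pow(Add(-19, Add(4, Mul(Rational(-5, 7), 3))), -1)) = Mul(Add(-34, Mul(8, Rational(-1, 28))), Pow(Add(-19, Add(4, Rational(-15, 7))), -1)) = Mul(Add(-34, Rational(-2, 7)), Pow(Add(-19, Rational(13, 7)), -1)) = Mul(Rational(-240, 7), Pow(Rational(-120, 7), -1)) = Mul(Rational(-240, 7), Rational(-7, 120)) = 2)
Mul(Function('h')(-7), Q) = Mul(1, 2) = 2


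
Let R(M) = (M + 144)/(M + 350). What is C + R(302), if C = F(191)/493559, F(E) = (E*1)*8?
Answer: 110561785/160900234 ≈ 0.68715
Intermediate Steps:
F(E) = 8*E (F(E) = E*8 = 8*E)
R(M) = (144 + M)/(350 + M)
C = 1528/493559 (C = (8*191)/493559 = 1528*(1/493559) = 1528/493559 ≈ 0.0030959)
C + R(302) = 1528/493559 + (144 + 302)/(350 + 302) = 1528/493559 + 446/652 = 1528/493559 + (1/652)*446 = 1528/493559 + 223/326 = 110561785/160900234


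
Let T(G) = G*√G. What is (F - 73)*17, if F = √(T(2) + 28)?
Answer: -1241 + 17*√(28 + 2*√2) ≈ -1146.6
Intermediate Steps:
T(G) = G^(3/2)
F = √(28 + 2*√2) (F = √(2^(3/2) + 28) = √(2*√2 + 28) = √(28 + 2*√2) ≈ 5.5523)
(F - 73)*17 = (√(28 + 2*√2) - 73)*17 = (-73 + √(28 + 2*√2))*17 = -1241 + 17*√(28 + 2*√2)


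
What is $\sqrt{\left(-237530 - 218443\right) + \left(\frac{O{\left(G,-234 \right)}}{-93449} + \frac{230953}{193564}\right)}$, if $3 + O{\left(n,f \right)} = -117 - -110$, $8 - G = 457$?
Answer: $\frac{i \sqrt{37297222584689193231547869}}{9044181118} \approx 675.26 i$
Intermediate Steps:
$G = -449$ ($G = 8 - 457 = -449$)
$O{\left(n,f \right)} = -10$ ($O{\left(n,f \right)} = -3 - 7 = -10$)
$\sqrt{\left(-237530 - 218443\right) + \left(\frac{O{\left(G,-234 \right)}}{-93449} + \frac{230953}{193564}\right)} = \sqrt{\left(-237530 - 218443\right) + \left(- \frac{10}{-93449} + \frac{230953}{193564}\right)} = \sqrt{\left(-237530 - 218443\right) + \left(\left(-10\right) \left(- \frac{1}{93449}\right) + 230953 \cdot \frac{1}{193564}\right)} = \sqrt{-455973 + \left(\frac{10}{93449} + \frac{230953}{193564}\right)} = \sqrt{-455973 + \frac{21584262537}{18088362236}} = \sqrt{- \frac{8247783209573091}{18088362236}} = \frac{i \sqrt{37297222584689193231547869}}{9044181118}$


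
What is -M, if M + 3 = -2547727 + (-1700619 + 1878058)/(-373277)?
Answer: 951009188649/373277 ≈ 2.5477e+6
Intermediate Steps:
M = -951009188649/373277 (M = -3 + (-2547727 + (-1700619 + 1878058)/(-373277)) = -3 + (-2547727 + 177439*(-1/373277)) = -3 + (-2547727 - 177439/373277) = -3 - 951008068818/373277 = -951009188649/373277 ≈ -2.5477e+6)
-M = -1*(-951009188649/373277) = 951009188649/373277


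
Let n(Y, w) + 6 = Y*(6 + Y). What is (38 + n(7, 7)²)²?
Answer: 52751169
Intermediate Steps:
n(Y, w) = -6 + Y*(6 + Y)
(38 + n(7, 7)²)² = (38 + (-6 + 7² + 6*7)²)² = (38 + (-6 + 49 + 42)²)² = (38 + 85²)² = (38 + 7225)² = 7263² = 52751169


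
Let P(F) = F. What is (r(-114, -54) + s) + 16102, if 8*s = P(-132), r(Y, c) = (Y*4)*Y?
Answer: 136139/2 ≈ 68070.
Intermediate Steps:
r(Y, c) = 4*Y² (r(Y, c) = (4*Y)*Y = 4*Y²)
s = -33/2 (s = (⅛)*(-132) = -33/2 ≈ -16.500)
(r(-114, -54) + s) + 16102 = (4*(-114)² - 33/2) + 16102 = (4*12996 - 33/2) + 16102 = (51984 - 33/2) + 16102 = 103935/2 + 16102 = 136139/2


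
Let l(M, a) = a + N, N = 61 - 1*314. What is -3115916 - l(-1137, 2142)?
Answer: -3117805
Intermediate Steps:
N = -253 (N = 61 - 314 = -253)
l(M, a) = -253 + a (l(M, a) = a - 253 = -253 + a)
-3115916 - l(-1137, 2142) = -3115916 - (-253 + 2142) = -3115916 - 1*1889 = -3115916 - 1889 = -3117805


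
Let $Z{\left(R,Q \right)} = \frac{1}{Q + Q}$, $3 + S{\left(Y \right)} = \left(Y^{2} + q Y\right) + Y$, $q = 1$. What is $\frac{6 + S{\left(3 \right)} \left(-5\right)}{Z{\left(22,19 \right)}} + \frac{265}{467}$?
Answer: $- \frac{958019}{467} \approx -2051.4$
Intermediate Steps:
$S{\left(Y \right)} = -3 + Y^{2} + 2 Y$ ($S{\left(Y \right)} = -3 + \left(\left(Y^{2} + 1 Y\right) + Y\right) = -3 + \left(\left(Y^{2} + Y\right) + Y\right) = -3 + \left(\left(Y + Y^{2}\right) + Y\right) = -3 + \left(Y^{2} + 2 Y\right) = -3 + Y^{2} + 2 Y$)
$Z{\left(R,Q \right)} = \frac{1}{2 Q}$
$\frac{6 + S{\left(3 \right)} \left(-5\right)}{Z{\left(22,19 \right)}} + \frac{265}{467} = \frac{6 + \left(-3 + 3^{2} + 2 \cdot 3\right) \left(-5\right)}{\frac{1}{2} \cdot \frac{1}{19}} + \frac{265}{467} = \frac{6 + \left(-3 + 9 + 6\right) \left(-5\right)}{\frac{1}{2} \cdot \frac{1}{19}} + 265 \cdot \frac{1}{467} = \left(6 + 12 \left(-5\right)\right) \frac{1}{\frac{1}{38}} + \frac{265}{467} = \left(6 - 60\right) 38 + \frac{265}{467} = \left(-54\right) 38 + \frac{265}{467} = -2052 + \frac{265}{467} = - \frac{958019}{467}$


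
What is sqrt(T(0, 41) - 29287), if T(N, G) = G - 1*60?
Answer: I*sqrt(29306) ≈ 171.19*I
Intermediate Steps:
T(N, G) = -60 + G (T(N, G) = G - 60 = -60 + G)
sqrt(T(0, 41) - 29287) = sqrt((-60 + 41) - 29287) = sqrt(-19 - 29287) = sqrt(-29306) = I*sqrt(29306)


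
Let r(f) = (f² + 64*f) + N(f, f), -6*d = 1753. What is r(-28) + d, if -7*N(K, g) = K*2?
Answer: -7753/6 ≈ -1292.2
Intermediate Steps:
d = -1753/6 (d = -⅙*1753 = -1753/6 ≈ -292.17)
N(K, g) = -2*K/7 (N(K, g) = -K*2/7 = -2*K/7)
r(f) = f² + 446*f/7 (r(f) = (f² + 64*f) - 2*f/7 = f² + 446*f/7)
r(-28) + d = (⅐)*(-28)*(446 + 7*(-28)) - 1753/6 = (⅐)*(-28)*(446 - 196) - 1753/6 = (⅐)*(-28)*250 - 1753/6 = -1000 - 1753/6 = -7753/6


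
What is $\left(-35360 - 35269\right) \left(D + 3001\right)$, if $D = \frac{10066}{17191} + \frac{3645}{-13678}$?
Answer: $- \frac{49844697219968079}{235138498} \approx -2.1198 \cdot 10^{8}$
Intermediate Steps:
$D = \frac{75021553}{235138498}$ ($D = 10066 \cdot \frac{1}{17191} + 3645 \left(- \frac{1}{13678}\right) = \frac{10066}{17191} - \frac{3645}{13678} = \frac{75021553}{235138498} \approx 0.31905$)
$\left(-35360 - 35269\right) \left(D + 3001\right) = \left(-35360 - 35269\right) \left(\frac{75021553}{235138498} + 3001\right) = \left(-70629\right) \frac{705725654051}{235138498} = - \frac{49844697219968079}{235138498}$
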